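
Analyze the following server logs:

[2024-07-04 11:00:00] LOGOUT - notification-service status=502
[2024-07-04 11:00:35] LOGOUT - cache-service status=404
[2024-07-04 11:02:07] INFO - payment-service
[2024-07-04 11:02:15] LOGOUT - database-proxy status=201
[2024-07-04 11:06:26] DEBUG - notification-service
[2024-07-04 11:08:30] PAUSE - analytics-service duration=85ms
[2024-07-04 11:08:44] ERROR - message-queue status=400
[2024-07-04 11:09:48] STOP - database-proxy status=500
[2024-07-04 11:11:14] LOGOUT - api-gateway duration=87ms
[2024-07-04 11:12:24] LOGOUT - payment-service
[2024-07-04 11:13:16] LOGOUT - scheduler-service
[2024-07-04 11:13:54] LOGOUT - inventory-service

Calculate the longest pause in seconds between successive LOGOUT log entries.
539

To find the longest gap:

1. Extract all LOGOUT events in chronological order
2. Calculate time differences between consecutive events
3. Find the maximum difference
4. Longest gap: 539 seconds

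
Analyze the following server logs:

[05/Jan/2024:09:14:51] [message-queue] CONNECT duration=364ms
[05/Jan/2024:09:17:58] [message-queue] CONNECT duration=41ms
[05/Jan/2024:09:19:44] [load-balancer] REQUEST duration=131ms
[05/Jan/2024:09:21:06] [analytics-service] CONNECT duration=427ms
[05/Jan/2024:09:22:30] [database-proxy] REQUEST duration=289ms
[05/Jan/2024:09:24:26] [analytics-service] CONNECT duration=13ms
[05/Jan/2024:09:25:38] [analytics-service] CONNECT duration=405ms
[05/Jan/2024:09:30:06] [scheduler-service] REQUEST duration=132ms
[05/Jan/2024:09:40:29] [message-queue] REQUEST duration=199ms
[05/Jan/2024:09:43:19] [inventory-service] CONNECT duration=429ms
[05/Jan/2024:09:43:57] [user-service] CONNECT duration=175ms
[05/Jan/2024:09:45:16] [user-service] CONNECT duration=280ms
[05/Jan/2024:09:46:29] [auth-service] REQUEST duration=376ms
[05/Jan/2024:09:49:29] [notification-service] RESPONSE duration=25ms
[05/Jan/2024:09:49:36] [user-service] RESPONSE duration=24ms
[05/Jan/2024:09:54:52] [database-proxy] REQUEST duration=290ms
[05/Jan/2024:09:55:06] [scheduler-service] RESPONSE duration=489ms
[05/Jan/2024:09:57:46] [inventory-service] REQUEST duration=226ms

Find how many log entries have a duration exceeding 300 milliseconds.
6

To count timeouts:

1. Threshold: 300ms
2. Extract duration from each log entry
3. Count entries where duration > 300
4. Timeout count: 6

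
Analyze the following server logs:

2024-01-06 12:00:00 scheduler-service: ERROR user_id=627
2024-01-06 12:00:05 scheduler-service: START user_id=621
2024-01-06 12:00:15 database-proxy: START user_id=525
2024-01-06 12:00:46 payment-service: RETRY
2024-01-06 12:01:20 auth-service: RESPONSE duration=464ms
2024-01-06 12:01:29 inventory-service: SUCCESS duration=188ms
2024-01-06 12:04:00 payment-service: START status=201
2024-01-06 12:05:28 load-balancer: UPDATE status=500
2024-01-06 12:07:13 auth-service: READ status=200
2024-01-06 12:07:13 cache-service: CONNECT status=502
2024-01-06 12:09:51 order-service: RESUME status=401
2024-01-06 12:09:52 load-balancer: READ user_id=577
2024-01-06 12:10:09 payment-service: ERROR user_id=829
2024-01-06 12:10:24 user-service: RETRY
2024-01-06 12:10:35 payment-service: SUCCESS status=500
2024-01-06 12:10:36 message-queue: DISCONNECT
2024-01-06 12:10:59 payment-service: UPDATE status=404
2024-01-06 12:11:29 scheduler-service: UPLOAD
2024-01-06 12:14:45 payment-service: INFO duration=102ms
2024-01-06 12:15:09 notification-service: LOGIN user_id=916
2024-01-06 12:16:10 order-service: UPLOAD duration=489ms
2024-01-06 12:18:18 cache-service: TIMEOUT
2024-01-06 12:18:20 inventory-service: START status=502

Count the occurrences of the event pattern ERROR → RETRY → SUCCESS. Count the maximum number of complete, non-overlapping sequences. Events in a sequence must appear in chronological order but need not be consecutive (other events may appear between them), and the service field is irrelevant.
2

To count sequences:

1. Look for pattern: ERROR → RETRY → SUCCESS
2. Greedily scan the log in chronological order, matching each sequence element in turn (ignoring service)
3. Each time the full pattern completes, increment the count and restart matching from the next event
4. Complete non-overlapping sequences found: 2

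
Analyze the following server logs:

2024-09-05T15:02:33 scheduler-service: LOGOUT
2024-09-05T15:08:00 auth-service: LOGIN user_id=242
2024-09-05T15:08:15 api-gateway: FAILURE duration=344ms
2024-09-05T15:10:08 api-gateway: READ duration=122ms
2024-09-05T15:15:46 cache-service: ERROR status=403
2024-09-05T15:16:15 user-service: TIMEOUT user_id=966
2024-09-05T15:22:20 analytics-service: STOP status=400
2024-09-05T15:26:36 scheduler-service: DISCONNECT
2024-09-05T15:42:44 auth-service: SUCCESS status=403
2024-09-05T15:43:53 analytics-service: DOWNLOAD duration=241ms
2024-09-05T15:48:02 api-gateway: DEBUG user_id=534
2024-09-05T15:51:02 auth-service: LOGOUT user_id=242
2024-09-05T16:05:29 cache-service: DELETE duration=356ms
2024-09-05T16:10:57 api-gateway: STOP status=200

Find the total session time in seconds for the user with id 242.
2582

To calculate session duration:

1. Find LOGIN event for user_id=242: 2024-09-05T15:08:00
2. Find LOGOUT event for user_id=242: 2024-09-05T15:51:02
3. Session duration: 2024-09-05T15:51:02 - 2024-09-05T15:08:00 = 2582 seconds (43 minutes)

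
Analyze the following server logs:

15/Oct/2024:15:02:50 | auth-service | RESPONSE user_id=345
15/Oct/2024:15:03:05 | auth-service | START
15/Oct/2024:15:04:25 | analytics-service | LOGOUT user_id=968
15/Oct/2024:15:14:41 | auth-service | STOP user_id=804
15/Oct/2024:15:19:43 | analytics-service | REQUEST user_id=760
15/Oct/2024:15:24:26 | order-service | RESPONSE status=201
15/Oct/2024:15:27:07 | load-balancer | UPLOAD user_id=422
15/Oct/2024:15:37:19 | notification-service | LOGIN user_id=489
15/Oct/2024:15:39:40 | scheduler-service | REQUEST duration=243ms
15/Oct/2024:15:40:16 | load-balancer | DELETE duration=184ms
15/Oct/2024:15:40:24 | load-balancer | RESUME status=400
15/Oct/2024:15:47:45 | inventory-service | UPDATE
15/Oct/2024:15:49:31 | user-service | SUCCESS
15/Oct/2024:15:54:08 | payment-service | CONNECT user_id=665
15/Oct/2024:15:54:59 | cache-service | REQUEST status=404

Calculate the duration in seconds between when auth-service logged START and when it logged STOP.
696

To find the time between events:

1. Locate the first START event for auth-service: 15/Oct/2024:15:03:05
2. Locate the first STOP event for auth-service: 15/Oct/2024:15:14:41
3. Calculate the difference: 15/Oct/2024:15:14:41 - 15/Oct/2024:15:03:05 = 696 seconds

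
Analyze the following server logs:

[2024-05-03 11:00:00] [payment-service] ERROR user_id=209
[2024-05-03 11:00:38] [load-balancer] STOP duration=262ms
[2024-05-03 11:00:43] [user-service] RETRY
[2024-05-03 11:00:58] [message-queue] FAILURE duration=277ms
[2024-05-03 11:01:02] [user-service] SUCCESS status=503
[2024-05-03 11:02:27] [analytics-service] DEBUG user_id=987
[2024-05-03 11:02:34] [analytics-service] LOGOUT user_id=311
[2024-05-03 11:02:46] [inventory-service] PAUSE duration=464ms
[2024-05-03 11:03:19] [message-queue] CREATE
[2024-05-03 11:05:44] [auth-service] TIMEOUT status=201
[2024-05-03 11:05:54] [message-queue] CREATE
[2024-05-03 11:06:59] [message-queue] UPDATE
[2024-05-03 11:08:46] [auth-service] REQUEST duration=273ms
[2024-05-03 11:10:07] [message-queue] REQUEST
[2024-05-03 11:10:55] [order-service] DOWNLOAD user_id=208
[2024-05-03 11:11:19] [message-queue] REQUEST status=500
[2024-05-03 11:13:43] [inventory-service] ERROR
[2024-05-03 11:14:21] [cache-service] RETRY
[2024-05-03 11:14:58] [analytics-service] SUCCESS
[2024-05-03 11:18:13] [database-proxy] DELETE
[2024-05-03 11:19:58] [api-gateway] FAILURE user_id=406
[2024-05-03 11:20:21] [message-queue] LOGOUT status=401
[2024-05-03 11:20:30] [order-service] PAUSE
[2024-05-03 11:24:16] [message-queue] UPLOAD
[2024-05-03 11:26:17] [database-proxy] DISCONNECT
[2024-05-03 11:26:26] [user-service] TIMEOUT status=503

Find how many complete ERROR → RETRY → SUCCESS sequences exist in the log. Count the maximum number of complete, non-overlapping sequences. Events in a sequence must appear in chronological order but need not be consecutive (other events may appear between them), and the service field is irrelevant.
2

To count sequences:

1. Look for pattern: ERROR → RETRY → SUCCESS
2. Greedily scan the log in chronological order, matching each sequence element in turn (ignoring service)
3. Each time the full pattern completes, increment the count and restart matching from the next event
4. Complete non-overlapping sequences found: 2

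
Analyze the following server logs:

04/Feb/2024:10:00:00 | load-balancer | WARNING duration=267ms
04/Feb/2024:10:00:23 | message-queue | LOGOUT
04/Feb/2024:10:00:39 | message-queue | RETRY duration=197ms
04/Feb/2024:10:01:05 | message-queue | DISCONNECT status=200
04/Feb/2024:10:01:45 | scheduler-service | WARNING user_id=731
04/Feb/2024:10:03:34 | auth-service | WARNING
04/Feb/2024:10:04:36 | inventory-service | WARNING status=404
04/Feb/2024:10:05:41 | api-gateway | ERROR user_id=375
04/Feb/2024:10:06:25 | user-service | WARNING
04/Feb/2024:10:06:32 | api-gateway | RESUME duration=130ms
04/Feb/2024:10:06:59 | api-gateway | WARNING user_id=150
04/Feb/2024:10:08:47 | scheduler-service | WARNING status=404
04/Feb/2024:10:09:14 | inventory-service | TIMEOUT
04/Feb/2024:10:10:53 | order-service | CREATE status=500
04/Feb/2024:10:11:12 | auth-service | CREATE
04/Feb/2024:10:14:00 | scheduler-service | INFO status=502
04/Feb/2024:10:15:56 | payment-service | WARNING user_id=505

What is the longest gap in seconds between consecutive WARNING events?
429

To find the longest gap:

1. Extract all WARNING events in chronological order
2. Calculate time differences between consecutive events
3. Find the maximum difference
4. Longest gap: 429 seconds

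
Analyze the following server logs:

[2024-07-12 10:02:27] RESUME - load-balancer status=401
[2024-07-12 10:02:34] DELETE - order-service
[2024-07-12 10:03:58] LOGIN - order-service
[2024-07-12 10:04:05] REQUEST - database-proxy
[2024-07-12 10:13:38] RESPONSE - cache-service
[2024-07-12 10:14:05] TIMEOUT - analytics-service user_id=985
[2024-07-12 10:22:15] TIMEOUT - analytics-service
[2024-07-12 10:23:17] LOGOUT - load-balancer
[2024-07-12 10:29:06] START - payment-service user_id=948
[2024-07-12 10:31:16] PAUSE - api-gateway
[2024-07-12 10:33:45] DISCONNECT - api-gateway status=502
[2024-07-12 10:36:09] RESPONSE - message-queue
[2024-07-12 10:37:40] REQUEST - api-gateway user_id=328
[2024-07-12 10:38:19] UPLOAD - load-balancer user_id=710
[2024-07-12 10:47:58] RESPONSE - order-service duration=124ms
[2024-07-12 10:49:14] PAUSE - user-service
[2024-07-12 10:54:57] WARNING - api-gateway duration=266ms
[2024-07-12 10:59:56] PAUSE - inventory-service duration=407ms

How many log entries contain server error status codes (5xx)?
1

To find matching entries:

1. Pattern to match: server error status codes (5xx)
2. Scan each log entry for the pattern
3. Count matches: 1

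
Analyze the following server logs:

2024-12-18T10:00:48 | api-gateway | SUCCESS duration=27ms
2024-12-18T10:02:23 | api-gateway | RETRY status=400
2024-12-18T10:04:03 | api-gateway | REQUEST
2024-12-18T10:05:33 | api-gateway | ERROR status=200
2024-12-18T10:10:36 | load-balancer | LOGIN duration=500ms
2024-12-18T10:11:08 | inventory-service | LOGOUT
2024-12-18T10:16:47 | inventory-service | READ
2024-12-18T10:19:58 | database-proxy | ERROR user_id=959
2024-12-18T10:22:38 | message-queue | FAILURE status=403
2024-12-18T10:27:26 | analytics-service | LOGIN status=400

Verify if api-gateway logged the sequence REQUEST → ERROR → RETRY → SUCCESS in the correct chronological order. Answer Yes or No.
No

To verify sequence order:

1. Find all events in sequence REQUEST → ERROR → RETRY → SUCCESS for api-gateway
2. Extract their timestamps
3. Check if timestamps are in ascending order
4. Result: No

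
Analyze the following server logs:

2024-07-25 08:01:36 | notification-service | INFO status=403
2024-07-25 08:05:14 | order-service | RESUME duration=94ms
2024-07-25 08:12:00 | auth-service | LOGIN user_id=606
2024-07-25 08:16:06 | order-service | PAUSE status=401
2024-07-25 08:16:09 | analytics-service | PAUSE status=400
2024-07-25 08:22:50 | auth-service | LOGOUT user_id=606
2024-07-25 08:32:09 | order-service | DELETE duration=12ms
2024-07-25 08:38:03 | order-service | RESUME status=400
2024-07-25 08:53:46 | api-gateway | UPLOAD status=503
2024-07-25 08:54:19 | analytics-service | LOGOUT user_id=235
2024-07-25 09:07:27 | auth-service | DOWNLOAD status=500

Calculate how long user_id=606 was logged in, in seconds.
650

To calculate session duration:

1. Find LOGIN event for user_id=606: 2024-07-25 08:12:00
2. Find LOGOUT event for user_id=606: 2024-07-25 08:22:50
3. Session duration: 2024-07-25 08:22:50 - 2024-07-25 08:12:00 = 650 seconds (10 minutes)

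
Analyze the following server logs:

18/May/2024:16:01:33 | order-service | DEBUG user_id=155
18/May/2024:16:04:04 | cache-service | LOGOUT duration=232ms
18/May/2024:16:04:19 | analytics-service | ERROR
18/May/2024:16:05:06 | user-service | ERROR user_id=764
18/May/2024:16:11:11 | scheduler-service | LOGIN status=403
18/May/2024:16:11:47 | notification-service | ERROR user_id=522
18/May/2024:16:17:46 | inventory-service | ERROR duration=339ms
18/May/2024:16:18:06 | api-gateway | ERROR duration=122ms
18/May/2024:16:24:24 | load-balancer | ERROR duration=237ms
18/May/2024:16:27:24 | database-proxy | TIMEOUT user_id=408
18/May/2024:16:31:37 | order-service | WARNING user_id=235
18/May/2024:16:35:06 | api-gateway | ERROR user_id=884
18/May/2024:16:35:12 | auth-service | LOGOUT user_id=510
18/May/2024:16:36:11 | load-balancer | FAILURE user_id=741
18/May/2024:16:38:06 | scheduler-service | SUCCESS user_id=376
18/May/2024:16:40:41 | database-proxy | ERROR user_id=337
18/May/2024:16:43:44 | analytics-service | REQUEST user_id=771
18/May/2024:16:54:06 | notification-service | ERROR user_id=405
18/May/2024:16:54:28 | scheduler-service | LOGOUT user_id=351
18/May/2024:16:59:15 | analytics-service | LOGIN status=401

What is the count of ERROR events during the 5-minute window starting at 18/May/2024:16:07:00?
1

To count events in the time window:

1. Window boundaries: 18/May/2024:16:07:00 to 18/May/2024:16:12:00
2. Filter for ERROR events within this window
3. Count matching events: 1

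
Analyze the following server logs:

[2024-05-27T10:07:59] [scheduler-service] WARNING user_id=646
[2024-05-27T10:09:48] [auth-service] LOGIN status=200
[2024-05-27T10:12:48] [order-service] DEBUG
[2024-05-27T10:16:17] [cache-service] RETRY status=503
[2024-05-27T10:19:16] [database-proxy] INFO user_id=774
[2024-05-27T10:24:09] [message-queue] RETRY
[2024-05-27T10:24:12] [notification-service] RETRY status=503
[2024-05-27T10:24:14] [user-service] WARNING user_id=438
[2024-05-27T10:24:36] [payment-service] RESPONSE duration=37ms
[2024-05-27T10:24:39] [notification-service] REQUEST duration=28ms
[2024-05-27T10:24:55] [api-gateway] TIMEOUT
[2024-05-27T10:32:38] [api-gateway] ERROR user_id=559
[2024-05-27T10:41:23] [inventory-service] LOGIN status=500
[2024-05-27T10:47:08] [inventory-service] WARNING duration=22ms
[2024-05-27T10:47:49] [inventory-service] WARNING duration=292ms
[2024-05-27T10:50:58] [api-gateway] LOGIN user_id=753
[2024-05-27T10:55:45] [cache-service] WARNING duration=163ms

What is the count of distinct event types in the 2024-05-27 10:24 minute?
5

To count unique event types:

1. Filter events in the minute starting at 2024-05-27 10:24
2. Extract event types from matching entries
3. Count unique types: 5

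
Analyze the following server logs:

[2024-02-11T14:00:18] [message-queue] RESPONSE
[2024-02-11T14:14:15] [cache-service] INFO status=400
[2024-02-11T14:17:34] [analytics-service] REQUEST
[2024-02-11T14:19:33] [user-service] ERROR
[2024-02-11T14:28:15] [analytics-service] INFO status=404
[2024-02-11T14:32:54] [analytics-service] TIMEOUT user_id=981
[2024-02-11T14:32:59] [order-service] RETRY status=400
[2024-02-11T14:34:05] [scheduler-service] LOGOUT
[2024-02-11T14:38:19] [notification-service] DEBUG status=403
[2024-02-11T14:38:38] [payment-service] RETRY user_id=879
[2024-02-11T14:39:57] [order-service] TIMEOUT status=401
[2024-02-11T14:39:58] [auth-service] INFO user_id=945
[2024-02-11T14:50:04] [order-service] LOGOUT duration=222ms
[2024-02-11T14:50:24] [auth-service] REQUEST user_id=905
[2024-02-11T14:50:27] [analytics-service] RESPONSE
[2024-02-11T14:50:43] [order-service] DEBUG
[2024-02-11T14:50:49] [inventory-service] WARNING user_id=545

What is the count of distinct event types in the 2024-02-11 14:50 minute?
5

To count unique event types:

1. Filter events in the minute starting at 2024-02-11 14:50
2. Extract event types from matching entries
3. Count unique types: 5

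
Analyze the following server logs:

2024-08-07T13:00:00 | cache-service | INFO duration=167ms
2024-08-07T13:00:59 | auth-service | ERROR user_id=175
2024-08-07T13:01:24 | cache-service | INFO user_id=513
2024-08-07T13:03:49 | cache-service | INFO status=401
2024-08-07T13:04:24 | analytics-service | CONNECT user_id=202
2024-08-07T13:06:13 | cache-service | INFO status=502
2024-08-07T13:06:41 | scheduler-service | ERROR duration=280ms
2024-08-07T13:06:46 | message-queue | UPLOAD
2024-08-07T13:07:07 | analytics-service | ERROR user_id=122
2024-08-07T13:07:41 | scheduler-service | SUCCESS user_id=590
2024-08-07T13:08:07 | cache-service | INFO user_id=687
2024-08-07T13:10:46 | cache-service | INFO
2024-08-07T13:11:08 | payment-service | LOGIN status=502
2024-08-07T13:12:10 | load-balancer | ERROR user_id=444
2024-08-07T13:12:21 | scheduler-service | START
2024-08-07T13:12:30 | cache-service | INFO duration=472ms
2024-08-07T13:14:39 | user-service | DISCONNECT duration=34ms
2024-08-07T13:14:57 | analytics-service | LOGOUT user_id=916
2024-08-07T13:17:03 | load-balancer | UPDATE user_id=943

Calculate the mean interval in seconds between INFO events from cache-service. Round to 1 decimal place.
125.0

To calculate average interval:

1. Find all INFO events for cache-service in order
2. Calculate time gaps between consecutive events
3. Compute mean of gaps: 750 / 6 = 125.0 seconds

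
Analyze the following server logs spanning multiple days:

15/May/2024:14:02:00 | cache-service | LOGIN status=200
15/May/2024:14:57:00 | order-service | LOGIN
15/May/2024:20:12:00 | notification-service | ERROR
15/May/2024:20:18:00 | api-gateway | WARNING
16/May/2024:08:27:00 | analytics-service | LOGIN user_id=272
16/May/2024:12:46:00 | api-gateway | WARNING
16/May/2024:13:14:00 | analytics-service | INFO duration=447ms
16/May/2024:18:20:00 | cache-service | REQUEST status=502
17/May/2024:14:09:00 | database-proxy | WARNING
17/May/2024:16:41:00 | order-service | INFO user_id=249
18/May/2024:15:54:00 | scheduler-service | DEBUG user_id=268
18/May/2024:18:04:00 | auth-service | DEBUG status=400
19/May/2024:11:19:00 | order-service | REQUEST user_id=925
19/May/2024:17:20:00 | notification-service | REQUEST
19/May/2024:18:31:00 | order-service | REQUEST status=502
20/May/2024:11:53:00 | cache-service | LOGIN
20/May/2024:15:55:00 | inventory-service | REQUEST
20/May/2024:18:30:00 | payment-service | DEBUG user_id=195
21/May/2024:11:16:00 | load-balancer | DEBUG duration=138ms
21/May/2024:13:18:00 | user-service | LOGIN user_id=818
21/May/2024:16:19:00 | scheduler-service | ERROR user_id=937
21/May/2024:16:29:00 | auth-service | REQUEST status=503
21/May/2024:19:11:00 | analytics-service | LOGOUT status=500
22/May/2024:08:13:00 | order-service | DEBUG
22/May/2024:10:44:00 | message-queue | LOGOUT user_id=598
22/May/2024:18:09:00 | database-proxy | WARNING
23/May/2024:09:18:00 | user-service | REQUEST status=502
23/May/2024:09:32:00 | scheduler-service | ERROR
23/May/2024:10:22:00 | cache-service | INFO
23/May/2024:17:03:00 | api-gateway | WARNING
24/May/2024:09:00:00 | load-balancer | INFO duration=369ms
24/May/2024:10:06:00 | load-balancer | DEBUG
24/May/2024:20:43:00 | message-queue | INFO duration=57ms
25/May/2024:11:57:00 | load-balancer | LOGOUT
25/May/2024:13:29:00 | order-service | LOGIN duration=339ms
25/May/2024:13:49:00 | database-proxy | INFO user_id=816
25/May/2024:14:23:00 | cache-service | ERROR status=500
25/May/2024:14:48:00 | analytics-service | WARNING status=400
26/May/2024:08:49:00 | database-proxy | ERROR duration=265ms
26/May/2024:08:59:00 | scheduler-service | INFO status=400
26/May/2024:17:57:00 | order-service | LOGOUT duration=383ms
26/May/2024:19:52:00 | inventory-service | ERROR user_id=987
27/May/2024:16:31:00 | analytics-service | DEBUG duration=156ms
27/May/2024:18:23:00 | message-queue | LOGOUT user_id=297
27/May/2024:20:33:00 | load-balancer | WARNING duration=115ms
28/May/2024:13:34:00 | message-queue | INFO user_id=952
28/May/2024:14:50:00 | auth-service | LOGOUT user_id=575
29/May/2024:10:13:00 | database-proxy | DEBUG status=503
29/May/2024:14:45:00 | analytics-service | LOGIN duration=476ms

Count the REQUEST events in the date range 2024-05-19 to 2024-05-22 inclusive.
5

To filter by date range:

1. Date range: 2024-05-19 through 2024-05-22, both dates inclusive
2. Filter for REQUEST events whose date falls in this range
3. Count matching events: 5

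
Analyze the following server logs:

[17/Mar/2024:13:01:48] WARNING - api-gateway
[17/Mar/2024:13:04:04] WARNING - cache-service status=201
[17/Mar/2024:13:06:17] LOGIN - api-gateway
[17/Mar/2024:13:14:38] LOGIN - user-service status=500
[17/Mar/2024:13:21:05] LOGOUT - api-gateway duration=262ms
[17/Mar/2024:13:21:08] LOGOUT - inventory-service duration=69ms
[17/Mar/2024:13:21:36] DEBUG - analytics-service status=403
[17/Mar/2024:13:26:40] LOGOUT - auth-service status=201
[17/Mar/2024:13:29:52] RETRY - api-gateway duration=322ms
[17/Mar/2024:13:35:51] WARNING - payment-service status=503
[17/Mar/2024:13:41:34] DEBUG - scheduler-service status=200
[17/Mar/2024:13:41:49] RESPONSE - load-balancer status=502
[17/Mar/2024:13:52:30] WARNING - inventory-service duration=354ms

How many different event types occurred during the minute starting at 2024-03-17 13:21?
2

To count unique event types:

1. Filter events in the minute starting at 2024-03-17 13:21
2. Extract event types from matching entries
3. Count unique types: 2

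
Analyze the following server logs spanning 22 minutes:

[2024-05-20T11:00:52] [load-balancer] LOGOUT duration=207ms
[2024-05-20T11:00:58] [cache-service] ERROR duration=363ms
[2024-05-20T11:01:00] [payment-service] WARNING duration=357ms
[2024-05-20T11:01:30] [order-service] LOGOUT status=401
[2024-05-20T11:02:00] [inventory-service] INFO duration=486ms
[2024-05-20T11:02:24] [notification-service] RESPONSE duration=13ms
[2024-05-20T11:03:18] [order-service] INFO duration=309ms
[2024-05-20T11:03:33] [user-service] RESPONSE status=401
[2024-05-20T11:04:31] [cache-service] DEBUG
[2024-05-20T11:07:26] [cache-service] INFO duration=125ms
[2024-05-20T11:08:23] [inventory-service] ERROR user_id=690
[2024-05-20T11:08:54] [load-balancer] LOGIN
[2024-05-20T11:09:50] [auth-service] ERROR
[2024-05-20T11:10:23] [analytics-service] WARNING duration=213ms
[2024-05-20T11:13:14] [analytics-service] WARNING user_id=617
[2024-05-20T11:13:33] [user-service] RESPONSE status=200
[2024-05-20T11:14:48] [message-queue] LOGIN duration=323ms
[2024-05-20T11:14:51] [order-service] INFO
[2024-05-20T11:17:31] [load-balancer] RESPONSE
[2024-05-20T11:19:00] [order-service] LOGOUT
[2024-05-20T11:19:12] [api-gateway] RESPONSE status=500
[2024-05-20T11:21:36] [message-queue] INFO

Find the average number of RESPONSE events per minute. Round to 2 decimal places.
0.23

To calculate the rate:

1. Count total RESPONSE events: 5
2. Total time period: 22 minutes
3. Rate = 5 / 22 = 0.23 events per minute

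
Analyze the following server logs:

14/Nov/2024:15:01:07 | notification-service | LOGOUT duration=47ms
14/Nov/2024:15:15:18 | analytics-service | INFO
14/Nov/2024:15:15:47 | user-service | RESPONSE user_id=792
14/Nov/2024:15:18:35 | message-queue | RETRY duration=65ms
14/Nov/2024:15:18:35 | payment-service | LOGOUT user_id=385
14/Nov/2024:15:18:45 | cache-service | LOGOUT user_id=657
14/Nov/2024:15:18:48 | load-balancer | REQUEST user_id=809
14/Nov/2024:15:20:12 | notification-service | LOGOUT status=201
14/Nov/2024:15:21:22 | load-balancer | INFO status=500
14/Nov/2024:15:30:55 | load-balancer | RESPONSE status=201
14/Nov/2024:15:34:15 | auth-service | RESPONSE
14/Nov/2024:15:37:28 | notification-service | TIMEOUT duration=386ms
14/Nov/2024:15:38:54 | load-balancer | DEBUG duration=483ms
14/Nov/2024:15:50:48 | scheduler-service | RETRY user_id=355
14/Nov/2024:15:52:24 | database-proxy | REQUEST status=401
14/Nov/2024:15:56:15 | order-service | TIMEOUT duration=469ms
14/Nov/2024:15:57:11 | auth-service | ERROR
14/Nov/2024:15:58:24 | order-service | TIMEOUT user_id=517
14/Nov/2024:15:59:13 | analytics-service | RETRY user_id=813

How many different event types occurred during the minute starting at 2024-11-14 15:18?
3

To count unique event types:

1. Filter events in the minute starting at 2024-11-14 15:18
2. Extract event types from matching entries
3. Count unique types: 3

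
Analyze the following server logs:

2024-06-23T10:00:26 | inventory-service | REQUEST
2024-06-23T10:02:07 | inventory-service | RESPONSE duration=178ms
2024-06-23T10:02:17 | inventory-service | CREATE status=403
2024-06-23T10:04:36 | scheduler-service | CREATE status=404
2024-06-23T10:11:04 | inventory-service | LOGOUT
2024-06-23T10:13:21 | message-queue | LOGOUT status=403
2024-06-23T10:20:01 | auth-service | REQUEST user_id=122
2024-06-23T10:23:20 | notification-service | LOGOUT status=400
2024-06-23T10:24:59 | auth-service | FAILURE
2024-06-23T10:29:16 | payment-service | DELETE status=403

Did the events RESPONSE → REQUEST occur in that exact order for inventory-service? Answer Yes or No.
No

To verify sequence order:

1. Find all events in sequence RESPONSE → REQUEST for inventory-service
2. Extract their timestamps
3. Check if timestamps are in ascending order
4. Result: No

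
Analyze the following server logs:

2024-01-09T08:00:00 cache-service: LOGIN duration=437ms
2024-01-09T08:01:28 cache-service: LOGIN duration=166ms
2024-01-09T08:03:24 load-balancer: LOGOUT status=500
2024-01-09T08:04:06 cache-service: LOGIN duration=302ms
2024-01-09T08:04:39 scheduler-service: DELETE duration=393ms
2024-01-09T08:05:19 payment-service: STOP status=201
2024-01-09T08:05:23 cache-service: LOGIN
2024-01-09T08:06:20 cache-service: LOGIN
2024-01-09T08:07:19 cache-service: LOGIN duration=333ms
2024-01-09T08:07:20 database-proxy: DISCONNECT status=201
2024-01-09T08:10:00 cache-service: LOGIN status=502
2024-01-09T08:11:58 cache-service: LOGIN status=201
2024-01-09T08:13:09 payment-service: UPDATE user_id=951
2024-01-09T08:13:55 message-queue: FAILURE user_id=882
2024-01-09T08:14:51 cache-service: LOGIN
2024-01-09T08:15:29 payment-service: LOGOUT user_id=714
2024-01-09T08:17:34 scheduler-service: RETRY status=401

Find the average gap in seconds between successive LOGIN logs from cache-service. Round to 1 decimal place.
111.4

To calculate average interval:

1. Find all LOGIN events for cache-service in order
2. Calculate time gaps between consecutive events
3. Compute mean of gaps: 891 / 8 = 111.4 seconds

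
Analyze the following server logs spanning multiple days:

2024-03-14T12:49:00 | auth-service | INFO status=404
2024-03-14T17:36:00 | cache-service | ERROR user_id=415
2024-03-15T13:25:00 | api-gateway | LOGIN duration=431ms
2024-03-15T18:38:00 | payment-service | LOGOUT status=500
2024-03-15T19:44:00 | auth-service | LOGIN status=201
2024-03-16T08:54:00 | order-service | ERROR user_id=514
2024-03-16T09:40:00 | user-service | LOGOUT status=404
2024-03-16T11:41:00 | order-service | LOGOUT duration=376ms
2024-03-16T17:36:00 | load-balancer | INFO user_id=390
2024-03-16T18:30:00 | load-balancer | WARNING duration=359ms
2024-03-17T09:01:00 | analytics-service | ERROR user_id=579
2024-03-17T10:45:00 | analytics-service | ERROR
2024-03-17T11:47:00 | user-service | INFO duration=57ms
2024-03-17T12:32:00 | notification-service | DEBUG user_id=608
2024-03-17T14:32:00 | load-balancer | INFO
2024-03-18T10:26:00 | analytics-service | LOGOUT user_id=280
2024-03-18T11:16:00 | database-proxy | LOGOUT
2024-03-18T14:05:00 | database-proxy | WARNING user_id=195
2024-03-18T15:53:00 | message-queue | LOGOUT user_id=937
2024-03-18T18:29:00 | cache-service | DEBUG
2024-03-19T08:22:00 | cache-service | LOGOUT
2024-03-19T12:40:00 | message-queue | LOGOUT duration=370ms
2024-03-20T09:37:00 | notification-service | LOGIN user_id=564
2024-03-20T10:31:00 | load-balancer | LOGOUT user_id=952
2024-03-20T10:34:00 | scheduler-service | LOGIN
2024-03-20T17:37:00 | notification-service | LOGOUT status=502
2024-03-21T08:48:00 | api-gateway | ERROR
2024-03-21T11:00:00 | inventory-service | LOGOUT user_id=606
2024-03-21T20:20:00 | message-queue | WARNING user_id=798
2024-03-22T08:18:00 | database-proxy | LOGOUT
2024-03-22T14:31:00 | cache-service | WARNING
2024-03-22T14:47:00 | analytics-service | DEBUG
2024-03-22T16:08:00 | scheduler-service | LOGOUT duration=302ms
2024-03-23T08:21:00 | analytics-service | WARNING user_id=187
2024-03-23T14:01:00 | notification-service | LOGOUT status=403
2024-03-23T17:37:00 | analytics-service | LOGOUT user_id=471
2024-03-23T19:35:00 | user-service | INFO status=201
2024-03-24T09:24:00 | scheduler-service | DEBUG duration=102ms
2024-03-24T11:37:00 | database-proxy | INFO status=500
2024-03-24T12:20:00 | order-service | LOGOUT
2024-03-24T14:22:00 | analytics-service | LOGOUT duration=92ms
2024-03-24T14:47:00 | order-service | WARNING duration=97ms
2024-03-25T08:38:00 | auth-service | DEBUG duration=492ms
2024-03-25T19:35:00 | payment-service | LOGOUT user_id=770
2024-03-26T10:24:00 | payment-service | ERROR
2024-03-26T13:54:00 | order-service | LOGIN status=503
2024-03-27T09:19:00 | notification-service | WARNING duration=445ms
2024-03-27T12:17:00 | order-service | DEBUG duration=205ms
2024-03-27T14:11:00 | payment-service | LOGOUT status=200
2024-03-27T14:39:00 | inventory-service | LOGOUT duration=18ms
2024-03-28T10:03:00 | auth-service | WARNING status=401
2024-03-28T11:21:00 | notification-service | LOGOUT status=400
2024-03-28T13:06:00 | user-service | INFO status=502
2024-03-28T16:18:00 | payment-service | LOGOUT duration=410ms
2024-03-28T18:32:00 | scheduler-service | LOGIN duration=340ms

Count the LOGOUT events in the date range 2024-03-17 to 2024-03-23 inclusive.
12

To filter by date range:

1. Date range: 2024-03-17 through 2024-03-23, both dates inclusive
2. Filter for LOGOUT events whose date falls in this range
3. Count matching events: 12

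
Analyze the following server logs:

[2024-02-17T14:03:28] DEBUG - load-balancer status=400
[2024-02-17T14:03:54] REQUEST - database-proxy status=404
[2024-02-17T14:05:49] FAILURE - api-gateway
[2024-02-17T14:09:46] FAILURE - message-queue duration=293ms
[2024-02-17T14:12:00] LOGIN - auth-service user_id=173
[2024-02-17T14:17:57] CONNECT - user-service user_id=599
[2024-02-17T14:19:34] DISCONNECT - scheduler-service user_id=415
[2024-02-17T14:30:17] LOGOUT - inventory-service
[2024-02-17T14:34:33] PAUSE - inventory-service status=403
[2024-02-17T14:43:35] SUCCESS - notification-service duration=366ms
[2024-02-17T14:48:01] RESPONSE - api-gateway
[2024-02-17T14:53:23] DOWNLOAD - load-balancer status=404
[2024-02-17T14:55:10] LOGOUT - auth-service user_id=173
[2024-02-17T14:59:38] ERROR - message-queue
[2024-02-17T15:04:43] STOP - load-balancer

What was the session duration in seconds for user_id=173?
2590

To calculate session duration:

1. Find LOGIN event for user_id=173: 2024-02-17T14:12:00
2. Find LOGOUT event for user_id=173: 2024-02-17T14:55:10
3. Session duration: 2024-02-17T14:55:10 - 2024-02-17T14:12:00 = 2590 seconds (43 minutes)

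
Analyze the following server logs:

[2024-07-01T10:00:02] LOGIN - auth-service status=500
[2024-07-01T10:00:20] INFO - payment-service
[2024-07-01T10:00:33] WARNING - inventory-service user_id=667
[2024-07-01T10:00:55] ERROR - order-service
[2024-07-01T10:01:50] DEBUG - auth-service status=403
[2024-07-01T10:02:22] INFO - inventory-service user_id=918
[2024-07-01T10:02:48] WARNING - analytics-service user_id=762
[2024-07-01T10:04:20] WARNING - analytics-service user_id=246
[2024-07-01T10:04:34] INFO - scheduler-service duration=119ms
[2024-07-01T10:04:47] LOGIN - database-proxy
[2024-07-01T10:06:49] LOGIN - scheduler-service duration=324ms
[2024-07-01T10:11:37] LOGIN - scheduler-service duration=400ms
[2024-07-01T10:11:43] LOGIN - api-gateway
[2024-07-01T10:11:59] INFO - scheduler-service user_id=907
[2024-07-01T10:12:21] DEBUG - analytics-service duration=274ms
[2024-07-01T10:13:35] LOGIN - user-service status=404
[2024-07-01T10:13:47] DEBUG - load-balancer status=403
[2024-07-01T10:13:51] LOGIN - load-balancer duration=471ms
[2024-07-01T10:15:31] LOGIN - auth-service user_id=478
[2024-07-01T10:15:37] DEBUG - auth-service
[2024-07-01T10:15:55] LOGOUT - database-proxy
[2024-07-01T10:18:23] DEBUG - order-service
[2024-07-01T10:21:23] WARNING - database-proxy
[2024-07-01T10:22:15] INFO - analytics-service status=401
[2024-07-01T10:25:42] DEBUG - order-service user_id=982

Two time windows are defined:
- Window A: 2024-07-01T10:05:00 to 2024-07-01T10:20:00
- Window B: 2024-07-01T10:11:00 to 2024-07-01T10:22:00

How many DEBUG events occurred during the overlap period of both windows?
4

To find overlap events:

1. Window A: 2024-07-01T10:05:00 to 2024-07-01T10:20:00
2. Window B: 2024-07-01T10:11:00 to 2024-07-01T10:22:00
3. Overlap period: 2024-07-01T10:11:00 to 2024-07-01T10:20:00
4. Count DEBUG events in overlap: 4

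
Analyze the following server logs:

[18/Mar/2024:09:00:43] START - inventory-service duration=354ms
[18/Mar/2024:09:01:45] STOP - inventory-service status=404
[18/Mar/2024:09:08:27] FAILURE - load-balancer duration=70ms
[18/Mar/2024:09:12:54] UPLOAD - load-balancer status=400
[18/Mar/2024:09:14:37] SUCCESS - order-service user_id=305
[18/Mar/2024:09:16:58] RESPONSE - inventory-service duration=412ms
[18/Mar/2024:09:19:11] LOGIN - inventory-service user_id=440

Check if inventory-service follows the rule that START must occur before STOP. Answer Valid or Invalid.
Valid

To validate ordering:

1. Required order: START → STOP
2. Rule: START must occur before STOP
3. Check actual order of events for inventory-service
4. Result: Valid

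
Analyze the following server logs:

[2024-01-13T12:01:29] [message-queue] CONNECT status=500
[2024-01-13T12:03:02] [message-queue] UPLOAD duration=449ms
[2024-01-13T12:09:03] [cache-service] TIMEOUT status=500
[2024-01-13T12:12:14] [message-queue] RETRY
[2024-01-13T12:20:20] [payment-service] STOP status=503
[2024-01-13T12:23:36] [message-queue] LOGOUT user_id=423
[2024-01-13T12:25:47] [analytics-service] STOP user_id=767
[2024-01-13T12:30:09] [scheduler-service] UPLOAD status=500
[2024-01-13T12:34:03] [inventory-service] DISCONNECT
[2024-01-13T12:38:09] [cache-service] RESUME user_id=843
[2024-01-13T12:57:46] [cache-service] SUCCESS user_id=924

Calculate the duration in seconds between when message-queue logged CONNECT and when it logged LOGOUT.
1327

To find the time between events:

1. Locate the first CONNECT event for message-queue: 2024-01-13T12:01:29
2. Locate the first LOGOUT event for message-queue: 2024-01-13T12:23:36
3. Calculate the difference: 2024-01-13T12:23:36 - 2024-01-13T12:01:29 = 1327 seconds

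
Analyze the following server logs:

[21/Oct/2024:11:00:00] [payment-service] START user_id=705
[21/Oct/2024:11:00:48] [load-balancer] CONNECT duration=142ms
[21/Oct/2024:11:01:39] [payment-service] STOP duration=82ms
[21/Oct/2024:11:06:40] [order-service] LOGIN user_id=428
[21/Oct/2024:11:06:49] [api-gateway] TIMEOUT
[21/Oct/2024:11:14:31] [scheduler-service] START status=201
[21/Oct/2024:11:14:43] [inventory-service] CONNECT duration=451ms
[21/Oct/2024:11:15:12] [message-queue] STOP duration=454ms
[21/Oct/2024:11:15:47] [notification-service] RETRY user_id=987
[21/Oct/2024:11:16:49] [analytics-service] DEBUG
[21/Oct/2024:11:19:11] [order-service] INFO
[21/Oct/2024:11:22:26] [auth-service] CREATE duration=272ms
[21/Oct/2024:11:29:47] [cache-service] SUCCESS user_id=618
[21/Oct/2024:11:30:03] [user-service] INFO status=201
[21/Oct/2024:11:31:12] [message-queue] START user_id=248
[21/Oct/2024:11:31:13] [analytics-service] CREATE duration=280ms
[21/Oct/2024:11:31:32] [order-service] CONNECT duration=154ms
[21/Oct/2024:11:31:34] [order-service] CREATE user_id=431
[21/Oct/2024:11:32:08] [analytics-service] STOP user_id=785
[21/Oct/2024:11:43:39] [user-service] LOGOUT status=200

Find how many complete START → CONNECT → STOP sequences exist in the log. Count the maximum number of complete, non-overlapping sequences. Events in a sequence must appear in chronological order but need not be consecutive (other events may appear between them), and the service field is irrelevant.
3

To count sequences:

1. Look for pattern: START → CONNECT → STOP
2. Greedily scan the log in chronological order, matching each sequence element in turn (ignoring service)
3. Each time the full pattern completes, increment the count and restart matching from the next event
4. Complete non-overlapping sequences found: 3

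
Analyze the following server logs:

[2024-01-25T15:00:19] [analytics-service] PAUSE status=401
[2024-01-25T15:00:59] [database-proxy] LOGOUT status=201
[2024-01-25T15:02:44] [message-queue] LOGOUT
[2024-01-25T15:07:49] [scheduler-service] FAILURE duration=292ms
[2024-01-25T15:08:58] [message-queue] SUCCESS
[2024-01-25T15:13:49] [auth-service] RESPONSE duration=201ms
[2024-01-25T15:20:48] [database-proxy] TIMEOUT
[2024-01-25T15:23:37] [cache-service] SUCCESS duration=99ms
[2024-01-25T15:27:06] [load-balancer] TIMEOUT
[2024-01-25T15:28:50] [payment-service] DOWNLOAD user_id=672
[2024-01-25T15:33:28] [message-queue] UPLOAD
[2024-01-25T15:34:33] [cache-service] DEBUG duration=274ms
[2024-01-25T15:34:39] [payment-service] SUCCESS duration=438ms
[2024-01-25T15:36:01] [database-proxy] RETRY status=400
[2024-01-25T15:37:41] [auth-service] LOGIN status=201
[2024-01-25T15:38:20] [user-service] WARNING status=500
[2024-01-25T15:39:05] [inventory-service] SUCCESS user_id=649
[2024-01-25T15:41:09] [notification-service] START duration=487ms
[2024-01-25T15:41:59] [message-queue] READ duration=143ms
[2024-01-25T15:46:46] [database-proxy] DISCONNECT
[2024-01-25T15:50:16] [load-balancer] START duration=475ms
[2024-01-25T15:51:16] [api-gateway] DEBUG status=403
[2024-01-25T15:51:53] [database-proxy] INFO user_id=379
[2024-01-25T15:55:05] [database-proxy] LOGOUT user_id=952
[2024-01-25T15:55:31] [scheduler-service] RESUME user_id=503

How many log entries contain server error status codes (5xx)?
1

To find matching entries:

1. Pattern to match: server error status codes (5xx)
2. Scan each log entry for the pattern
3. Count matches: 1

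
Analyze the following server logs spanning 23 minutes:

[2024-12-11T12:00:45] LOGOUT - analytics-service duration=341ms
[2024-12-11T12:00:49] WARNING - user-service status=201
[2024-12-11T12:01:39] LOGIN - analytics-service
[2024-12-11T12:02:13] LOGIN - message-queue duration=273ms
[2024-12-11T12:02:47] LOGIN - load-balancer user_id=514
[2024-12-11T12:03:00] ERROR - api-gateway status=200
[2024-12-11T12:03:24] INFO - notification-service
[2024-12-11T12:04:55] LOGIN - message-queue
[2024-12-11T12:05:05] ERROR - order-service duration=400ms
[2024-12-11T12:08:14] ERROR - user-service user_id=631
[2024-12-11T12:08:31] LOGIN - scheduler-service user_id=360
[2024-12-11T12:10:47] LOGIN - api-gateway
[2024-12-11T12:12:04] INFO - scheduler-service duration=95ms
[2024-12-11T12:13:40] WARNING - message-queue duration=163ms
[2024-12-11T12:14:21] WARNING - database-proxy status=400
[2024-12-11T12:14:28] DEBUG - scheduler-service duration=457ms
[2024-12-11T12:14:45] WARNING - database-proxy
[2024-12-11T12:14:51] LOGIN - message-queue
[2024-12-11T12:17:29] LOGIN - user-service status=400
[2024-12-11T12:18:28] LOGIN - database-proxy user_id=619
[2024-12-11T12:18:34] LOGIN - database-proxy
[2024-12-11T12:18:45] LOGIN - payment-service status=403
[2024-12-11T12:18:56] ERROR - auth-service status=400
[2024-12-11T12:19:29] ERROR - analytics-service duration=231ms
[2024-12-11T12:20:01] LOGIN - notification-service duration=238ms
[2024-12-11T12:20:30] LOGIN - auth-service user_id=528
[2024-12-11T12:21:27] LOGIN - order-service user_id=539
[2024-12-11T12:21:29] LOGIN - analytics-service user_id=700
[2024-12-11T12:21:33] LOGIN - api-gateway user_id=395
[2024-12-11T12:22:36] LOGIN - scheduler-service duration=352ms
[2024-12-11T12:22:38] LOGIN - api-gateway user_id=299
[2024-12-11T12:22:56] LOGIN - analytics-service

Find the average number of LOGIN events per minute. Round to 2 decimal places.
0.83

To calculate the rate:

1. Count total LOGIN events: 19
2. Total time period: 23 minutes
3. Rate = 19 / 23 = 0.83 events per minute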